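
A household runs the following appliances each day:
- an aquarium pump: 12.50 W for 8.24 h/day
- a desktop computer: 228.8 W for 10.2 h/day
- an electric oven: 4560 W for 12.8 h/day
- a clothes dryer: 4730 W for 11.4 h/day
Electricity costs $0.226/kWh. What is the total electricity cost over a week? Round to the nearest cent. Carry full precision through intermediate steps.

aquarium pump: 12.50 W × 8.24 h × 7 d = 721 Wh = 0.721 kWh
desktop computer: 228.8 W × 10.2 h × 7 d = 16,336 Wh = 16.34 kWh
electric oven: 4560 W × 12.8 h × 7 d = 408,576 Wh = 408.6 kWh
clothes dryer: 4730 W × 11.4 h × 7 d = 377,454 Wh = 377.5 kWh
Total energy = 0.721 + 16.34 + 408.6 + 377.5 = 803.1 kWh
Cost = 803.1 kWh × $0.226 = $181.50

$181.50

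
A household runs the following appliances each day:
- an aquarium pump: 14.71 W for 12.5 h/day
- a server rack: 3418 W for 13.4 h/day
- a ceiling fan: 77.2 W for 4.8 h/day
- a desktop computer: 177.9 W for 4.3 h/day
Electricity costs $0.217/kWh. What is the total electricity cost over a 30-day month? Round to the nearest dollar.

$307

aquarium pump: 14.71 W × 12.5 h × 30 d = 5,516 Wh = 5.516 kWh
server rack: 3418 W × 13.4 h × 30 d = 1,374,036 Wh = 1,374 kWh
ceiling fan: 77.2 W × 4.8 h × 30 d = 11,117 Wh = 11.12 kWh
desktop computer: 177.9 W × 4.3 h × 30 d = 22,949 Wh = 22.95 kWh
Total energy = 5.516 + 1,374 + 11.12 + 22.95 = 1,414 kWh
Cost = 1,414 kWh × $0.217 = $306.76 ≈ $307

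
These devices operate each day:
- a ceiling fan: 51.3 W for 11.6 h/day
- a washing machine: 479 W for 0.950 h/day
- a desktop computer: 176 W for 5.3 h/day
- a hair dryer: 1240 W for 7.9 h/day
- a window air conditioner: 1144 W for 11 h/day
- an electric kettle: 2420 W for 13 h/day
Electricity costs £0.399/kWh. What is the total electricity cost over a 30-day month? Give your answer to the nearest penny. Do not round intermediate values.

ceiling fan: 51.3 W × 11.6 h × 30 d = 17,852 Wh = 17.85 kWh
washing machine: 479 W × 0.950 h × 30 d = 13,651 Wh = 13.65 kWh
desktop computer: 176 W × 5.3 h × 30 d = 27,984 Wh = 27.98 kWh
hair dryer: 1240 W × 7.9 h × 30 d = 293,880 Wh = 293.9 kWh
window air conditioner: 1144 W × 11 h × 30 d = 377,520 Wh = 377.5 kWh
electric kettle: 2420 W × 13 h × 30 d = 943,800 Wh = 943.8 kWh
Total energy = 17.85 + 13.65 + 27.98 + 293.9 + 377.5 + 943.8 = 1,675 kWh
Cost = 1,675 kWh × £0.399 = £668.20

£668.20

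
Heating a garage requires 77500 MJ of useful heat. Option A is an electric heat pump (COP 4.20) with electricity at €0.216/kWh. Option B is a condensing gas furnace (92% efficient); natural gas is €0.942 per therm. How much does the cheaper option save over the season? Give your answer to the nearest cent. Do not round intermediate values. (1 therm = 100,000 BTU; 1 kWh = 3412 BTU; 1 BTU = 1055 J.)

€355.08

Heat load = 77500 MJ = 77,500,000,000 J / 1055 = 73,459,716 BTU
Gas: input = 73,459,716 / 0.92 = 79,847,517 BTU = 798.5 therm → 798.5 × €0.942 = €752.16
Heat pump: 73,459,716 BTU / 3412 = 21,530 kWh heat; / 4.20 = 5,126 kWh in → × €0.216 = €1,107.25
Difference = |€752.16 − €1,107.25| = €355.08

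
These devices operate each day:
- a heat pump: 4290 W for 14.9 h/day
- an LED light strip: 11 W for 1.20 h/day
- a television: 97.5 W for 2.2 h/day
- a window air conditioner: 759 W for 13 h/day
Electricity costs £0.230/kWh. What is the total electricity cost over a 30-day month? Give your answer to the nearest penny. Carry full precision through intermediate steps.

heat pump: 4290 W × 14.9 h × 30 d = 1,917,630 Wh = 1,918 kWh
LED light strip: 11 W × 1.20 h × 30 d = 396 Wh = 0.396 kWh
television: 97.5 W × 2.2 h × 30 d = 6,435 Wh = 6.435 kWh
window air conditioner: 759 W × 13 h × 30 d = 296,010 Wh = 296 kWh
Total energy = 1,918 + 0.396 + 6.435 + 296 = 2,220 kWh
Cost = 2,220 kWh × £0.230 = £510.71

£510.71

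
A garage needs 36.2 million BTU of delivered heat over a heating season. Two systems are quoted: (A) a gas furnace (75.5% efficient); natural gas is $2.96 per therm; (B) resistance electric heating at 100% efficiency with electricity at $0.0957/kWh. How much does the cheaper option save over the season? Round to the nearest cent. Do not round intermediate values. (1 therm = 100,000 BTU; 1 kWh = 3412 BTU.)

Heat load = 36.2 × 10⁶ BTU = 36,200,000 BTU
Gas: input = 36,200,000 / 0.755 = 47,947,020 BTU = 479.5 therm → 479.5 × $2.96 = $1,419.23
Electric: 36,200,000 BTU / 3412 = 10,610 kWh → × $0.0957 = $1,015.34
Difference = |$1,419.23 − $1,015.34| = $403.89

$403.89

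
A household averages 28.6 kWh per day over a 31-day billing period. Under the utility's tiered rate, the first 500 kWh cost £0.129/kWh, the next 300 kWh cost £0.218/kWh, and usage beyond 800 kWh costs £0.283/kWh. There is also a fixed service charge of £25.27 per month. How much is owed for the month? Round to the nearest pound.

£180

Usage = 28.6 kWh/day × 31 days = 886.6 kWh
First 500 kWh × £0.129 = £64.50
Next 300 kWh × £0.218 = £65.40
Remaining 86.6 kWh × £0.283 = £24.51
Energy charge = £154.41; + service £25.27 = £179.68 ≈ £180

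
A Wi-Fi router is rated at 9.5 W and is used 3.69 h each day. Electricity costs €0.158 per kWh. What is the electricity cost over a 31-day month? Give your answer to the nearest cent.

€0.17

Energy = 9.5 W × 3.69 h/day × 31 days = 1,087 Wh = 1.087 kWh
Cost = 1.087 kWh × €0.158/kWh = €0.17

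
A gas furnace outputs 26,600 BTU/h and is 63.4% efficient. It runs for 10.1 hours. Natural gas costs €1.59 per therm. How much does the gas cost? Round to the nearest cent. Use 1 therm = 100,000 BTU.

Heat delivered = 26,600 BTU/h × 10.1 h = 268,660 BTU
Gas input = 268,660 / 0.634 = 423,754 BTU
= 423,754 / 100,000 = 4.238 therm
Cost = 4.238 × €1.59/therm = €6.74

€6.74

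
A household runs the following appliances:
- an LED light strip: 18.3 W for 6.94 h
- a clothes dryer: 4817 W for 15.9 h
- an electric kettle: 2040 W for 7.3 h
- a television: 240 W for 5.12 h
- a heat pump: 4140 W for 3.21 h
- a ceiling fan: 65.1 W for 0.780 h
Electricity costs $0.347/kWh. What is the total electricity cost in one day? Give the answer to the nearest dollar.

LED light strip: 18.3 W × 6.94 h = 127 Wh = 0.127 kWh
clothes dryer: 4817 W × 15.9 h = 76,590 Wh = 76.59 kWh
electric kettle: 2040 W × 7.3 h = 14,892 Wh = 14.89 kWh
television: 240 W × 5.12 h = 1,229 Wh = 1.229 kWh
heat pump: 4140 W × 3.21 h = 13,289 Wh = 13.29 kWh
ceiling fan: 65.1 W × 0.780 h = 51 Wh = 0.05078 kWh
Total energy = 0.127 + 76.59 + 14.89 + 1.229 + 13.29 + 0.05078 = 106.2 kWh
Cost = 106.2 kWh × $0.347 = $36.84 ≈ $37

$37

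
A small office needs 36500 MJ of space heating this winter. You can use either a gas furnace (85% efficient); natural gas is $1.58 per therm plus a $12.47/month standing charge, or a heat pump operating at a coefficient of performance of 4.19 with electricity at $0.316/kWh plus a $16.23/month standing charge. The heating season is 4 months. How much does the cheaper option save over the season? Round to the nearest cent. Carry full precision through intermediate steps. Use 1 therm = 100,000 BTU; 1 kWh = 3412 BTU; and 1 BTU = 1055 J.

$136.66

Heat load = 36500 MJ = 36,500,000,000 J / 1055 = 34,597,156 BTU
Gas: input = 34,597,156 / 0.85 = 40,702,537 BTU = 407 therm → 407 × $1.58 = $643.10; + 4 × $12.47 standing = $692.98
Heat pump: 34,597,156 BTU / 3412 = 10,140 kWh heat; / 4.19 = 2,420 kWh in → × $0.316 = $764.72; + 4 × $16.23 standing = $829.64
Difference = |$692.98 − $829.64| = $136.66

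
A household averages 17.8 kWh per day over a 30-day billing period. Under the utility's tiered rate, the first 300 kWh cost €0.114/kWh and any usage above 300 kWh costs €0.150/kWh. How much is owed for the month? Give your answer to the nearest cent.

Usage = 17.8 kWh/day × 30 days = 534 kWh
First 300 kWh × €0.114 = €34.20
Remaining 234 kWh × €0.150 = €35.10
Total = €69.30

€69.30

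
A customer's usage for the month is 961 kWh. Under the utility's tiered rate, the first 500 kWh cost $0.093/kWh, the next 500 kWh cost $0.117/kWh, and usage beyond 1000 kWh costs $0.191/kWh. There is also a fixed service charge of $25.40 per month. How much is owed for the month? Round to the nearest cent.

$125.84

First 500 kWh × $0.093 = $46.50
Next 461 kWh × $0.117 = $53.94
Remaining tier: 0 kWh (not reached)
Energy charge = $100.44; + service $25.40 = $125.84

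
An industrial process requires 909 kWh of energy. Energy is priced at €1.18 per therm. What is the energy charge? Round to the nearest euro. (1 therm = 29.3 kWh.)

909 kWh × (0.03413 therm/kWh) = 31.02 therm
Cost = 31.02 therm × €1.18/therm = €36.61 ≈ €37

€37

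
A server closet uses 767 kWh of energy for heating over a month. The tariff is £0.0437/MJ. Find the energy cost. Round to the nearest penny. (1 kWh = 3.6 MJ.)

£120.66

767 kWh × (3.6 MJ/kWh) = 2,761 MJ
Cost = 2,761 MJ × £0.0437/MJ = £120.66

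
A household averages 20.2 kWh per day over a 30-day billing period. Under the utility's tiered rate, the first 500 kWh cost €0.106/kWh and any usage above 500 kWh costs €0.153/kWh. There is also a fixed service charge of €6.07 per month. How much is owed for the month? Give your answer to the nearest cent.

€75.29

Usage = 20.2 kWh/day × 30 days = 606 kWh
First 500 kWh × €0.106 = €53.00
Remaining 106 kWh × €0.153 = €16.22
Energy charge = €69.22; + service €6.07 = €75.29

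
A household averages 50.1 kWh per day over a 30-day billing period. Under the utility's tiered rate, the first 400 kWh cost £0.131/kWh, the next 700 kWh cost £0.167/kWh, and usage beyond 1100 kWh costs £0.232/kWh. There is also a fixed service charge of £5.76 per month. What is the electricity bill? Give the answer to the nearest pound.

Usage = 50.1 kWh/day × 30 days = 1503 kWh
First 400 kWh × £0.131 = £52.40
Next 700 kWh × £0.167 = £116.90
Remaining 403 kWh × £0.232 = £93.50
Energy charge = £262.80; + service £5.76 = £268.56 ≈ £269

£269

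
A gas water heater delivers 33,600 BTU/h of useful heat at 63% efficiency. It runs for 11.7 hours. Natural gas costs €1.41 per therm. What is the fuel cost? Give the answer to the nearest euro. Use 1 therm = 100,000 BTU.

€9

Heat delivered = 33,600 BTU/h × 11.7 h = 393,120 BTU
Gas input = 393,120 / 0.63 = 624,000 BTU
= 624,000 / 100,000 = 6.24 therm
Cost = 6.24 × €1.41/therm = €8.80 ≈ €9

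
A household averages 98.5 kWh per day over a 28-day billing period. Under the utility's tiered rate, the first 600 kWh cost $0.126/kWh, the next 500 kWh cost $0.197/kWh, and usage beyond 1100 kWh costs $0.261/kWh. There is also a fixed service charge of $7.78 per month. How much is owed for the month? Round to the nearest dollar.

Usage = 98.5 kWh/day × 28 days = 2758 kWh
First 600 kWh × $0.126 = $75.60
Next 500 kWh × $0.197 = $98.50
Remaining 1658 kWh × $0.261 = $432.74
Energy charge = $606.84; + service $7.78 = $614.62 ≈ $615

$615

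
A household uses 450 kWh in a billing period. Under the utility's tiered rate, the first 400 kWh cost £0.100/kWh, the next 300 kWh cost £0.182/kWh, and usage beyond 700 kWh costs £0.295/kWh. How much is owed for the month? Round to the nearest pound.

First 400 kWh × £0.100 = £40.00
Next 50 kWh × £0.182 = £9.10
Remaining tier: 0 kWh (not reached)
Total = £49.10 ≈ £49

£49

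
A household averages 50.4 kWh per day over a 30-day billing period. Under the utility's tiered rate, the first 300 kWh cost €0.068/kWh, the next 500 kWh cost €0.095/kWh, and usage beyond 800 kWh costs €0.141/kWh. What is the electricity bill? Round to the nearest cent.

Usage = 50.4 kWh/day × 30 days = 1512 kWh
First 300 kWh × €0.068 = €20.40
Next 500 kWh × €0.095 = €47.50
Remaining 712 kWh × €0.141 = €100.39
Total = €168.29

€168.29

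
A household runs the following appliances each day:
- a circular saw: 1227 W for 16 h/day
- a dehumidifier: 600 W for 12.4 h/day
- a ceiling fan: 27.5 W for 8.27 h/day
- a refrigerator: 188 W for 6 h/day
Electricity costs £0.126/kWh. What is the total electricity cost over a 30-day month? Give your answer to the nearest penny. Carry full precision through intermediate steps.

£107.46

circular saw: 1227 W × 16 h × 30 d = 588,960 Wh = 589 kWh
dehumidifier: 600 W × 12.4 h × 30 d = 223,200 Wh = 223.2 kWh
ceiling fan: 27.5 W × 8.27 h × 30 d = 6,823 Wh = 6.823 kWh
refrigerator: 188 W × 6 h × 30 d = 33,840 Wh = 33.84 kWh
Total energy = 589 + 223.2 + 6.823 + 33.84 = 852.8 kWh
Cost = 852.8 kWh × £0.126 = £107.46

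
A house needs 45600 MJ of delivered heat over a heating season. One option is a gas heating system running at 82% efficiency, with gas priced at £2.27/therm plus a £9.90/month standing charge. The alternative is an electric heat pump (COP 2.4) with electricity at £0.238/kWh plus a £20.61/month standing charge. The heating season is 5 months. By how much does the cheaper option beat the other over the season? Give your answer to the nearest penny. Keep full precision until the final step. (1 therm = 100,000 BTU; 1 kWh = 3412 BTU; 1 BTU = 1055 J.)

Heat load = 45600 MJ = 45,600,000,000 J / 1055 = 43,222,749 BTU
Gas: input = 43,222,749 / 0.82 = 52,710,669 BTU = 527.1 therm → 527.1 × £2.27 = £1,196.53; + 5 × £9.90 standing = £1,246.03
Heat pump: 43,222,749 BTU / 3412 = 12,670 kWh heat; / 2.4 = 5,278 kWh in → × £0.238 = £1,256.23; + 5 × £20.61 standing = £1,359.28
Difference = |£1,246.03 − £1,359.28| = £113.25

£113.25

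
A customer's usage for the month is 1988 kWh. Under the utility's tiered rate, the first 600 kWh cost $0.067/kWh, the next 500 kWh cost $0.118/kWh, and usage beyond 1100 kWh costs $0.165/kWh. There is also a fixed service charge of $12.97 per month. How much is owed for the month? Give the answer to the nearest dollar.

$259

First 600 kWh × $0.067 = $40.20
Next 500 kWh × $0.118 = $59.00
Remaining 888 kWh × $0.165 = $146.52
Energy charge = $245.72; + service $12.97 = $258.69 ≈ $259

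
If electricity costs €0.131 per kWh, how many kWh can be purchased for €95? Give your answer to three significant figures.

€95 / €0.131 per kWh = 725.2 kWh

725 kWh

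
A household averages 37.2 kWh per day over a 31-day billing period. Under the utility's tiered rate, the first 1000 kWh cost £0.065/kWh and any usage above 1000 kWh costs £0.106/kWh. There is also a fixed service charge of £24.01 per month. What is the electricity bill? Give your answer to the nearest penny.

Usage = 37.2 kWh/day × 31 days = 1153.2 kWh
First 1000 kWh × £0.065 = £65.00
Remaining 153.2 kWh × £0.106 = £16.24
Energy charge = £81.24; + service £24.01 = £105.25

£105.25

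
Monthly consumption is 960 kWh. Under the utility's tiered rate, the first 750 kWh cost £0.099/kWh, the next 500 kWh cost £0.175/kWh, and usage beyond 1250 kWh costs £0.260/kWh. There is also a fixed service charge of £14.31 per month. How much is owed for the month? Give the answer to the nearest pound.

£125

First 750 kWh × £0.099 = £74.25
Next 210 kWh × £0.175 = £36.75
Remaining tier: 0 kWh (not reached)
Energy charge = £111.00; + service £14.31 = £125.31 ≈ £125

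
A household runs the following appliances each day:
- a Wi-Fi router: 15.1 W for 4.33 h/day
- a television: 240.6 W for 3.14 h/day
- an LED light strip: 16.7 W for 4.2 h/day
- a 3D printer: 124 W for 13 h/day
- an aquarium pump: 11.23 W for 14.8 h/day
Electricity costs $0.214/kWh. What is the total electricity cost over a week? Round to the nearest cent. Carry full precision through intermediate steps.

Wi-Fi router: 15.1 W × 4.33 h × 7 d = 458 Wh = 0.4577 kWh
television: 240.6 W × 3.14 h × 7 d = 5,288 Wh = 5.288 kWh
LED light strip: 16.7 W × 4.2 h × 7 d = 491 Wh = 0.491 kWh
3D printer: 124 W × 13 h × 7 d = 11,284 Wh = 11.28 kWh
aquarium pump: 11.23 W × 14.8 h × 7 d = 1,163 Wh = 1.163 kWh
Total energy = 0.4577 + 5.288 + 0.491 + 11.28 + 1.163 = 18.68 kWh
Cost = 18.68 kWh × $0.214 = $4.00

$4.00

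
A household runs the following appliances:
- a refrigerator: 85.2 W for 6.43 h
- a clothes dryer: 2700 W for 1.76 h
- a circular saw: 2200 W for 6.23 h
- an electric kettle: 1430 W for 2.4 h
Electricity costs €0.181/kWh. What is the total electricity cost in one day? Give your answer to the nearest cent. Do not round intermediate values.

€4.06

refrigerator: 85.2 W × 6.43 h = 548 Wh = 0.5478 kWh
clothes dryer: 2700 W × 1.76 h = 4,752 Wh = 4.752 kWh
circular saw: 2200 W × 6.23 h = 13,706 Wh = 13.71 kWh
electric kettle: 1430 W × 2.4 h = 3,432 Wh = 3.432 kWh
Total energy = 0.5478 + 4.752 + 13.71 + 3.432 = 22.44 kWh
Cost = 22.44 kWh × €0.181 = €4.06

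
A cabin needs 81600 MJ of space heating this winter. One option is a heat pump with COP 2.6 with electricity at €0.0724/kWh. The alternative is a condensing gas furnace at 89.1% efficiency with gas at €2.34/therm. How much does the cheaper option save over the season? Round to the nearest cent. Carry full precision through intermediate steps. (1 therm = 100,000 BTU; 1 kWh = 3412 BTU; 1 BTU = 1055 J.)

€1400.07

Heat load = 81600 MJ = 81,600,000,000 J / 1055 = 77,345,972 BTU
Gas: input = 77,345,972 / 0.891 = 86,808,049 BTU = 868.1 therm → 868.1 × €2.34 = €2,031.31
Heat pump: 77,345,972 BTU / 3412 = 22,670 kWh heat; / 2.6 = 8,719 kWh in → × €0.0724 = €631.24
Difference = |€2,031.31 − €631.24| = €1,400.07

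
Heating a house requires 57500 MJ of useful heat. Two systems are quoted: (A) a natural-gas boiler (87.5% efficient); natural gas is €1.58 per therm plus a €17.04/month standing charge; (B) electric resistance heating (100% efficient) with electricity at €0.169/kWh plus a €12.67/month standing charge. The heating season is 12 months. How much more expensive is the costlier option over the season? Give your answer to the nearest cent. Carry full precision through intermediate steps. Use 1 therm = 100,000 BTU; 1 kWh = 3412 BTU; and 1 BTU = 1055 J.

Heat load = 57500 MJ = 57,500,000,000 J / 1055 = 54,502,370 BTU
Gas: input = 54,502,370 / 0.875 = 62,288,422 BTU = 622.9 therm → 622.9 × €1.58 = €984.16; + 12 × €17.04 standing = €1,188.64
Electric: 54,502,370 BTU / 3412 = 15,970 kWh → × €0.169 = €2,699.56; + 12 × €12.67 standing = €2,851.60
Difference = |€1,188.64 − €2,851.60| = €1,662.96

€1662.96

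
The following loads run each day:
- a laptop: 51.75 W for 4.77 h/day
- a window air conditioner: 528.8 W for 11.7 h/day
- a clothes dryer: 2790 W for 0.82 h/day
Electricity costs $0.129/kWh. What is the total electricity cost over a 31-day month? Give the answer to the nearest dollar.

laptop: 51.75 W × 4.77 h × 31 d = 7,652 Wh = 7.652 kWh
window air conditioner: 528.8 W × 11.7 h × 31 d = 191,796 Wh = 191.8 kWh
clothes dryer: 2790 W × 0.82 h × 31 d = 70,922 Wh = 70.92 kWh
Total energy = 7.652 + 191.8 + 70.92 = 270.4 kWh
Cost = 270.4 kWh × $0.129 = $34.88 ≈ $35

$35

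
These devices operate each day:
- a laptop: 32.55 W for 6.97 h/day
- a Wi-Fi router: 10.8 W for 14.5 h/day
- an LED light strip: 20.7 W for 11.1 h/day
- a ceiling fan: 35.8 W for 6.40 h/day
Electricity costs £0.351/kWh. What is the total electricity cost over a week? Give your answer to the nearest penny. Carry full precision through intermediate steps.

laptop: 32.55 W × 6.97 h × 7 d = 1,588 Wh = 1.588 kWh
Wi-Fi router: 10.8 W × 14.5 h × 7 d = 1,096 Wh = 1.096 kWh
LED light strip: 20.7 W × 11.1 h × 7 d = 1,608 Wh = 1.608 kWh
ceiling fan: 35.8 W × 6.40 h × 7 d = 1,604 Wh = 1.604 kWh
Total energy = 1.588 + 1.096 + 1.608 + 1.604 = 5.897 kWh
Cost = 5.897 kWh × £0.351 = £2.07

£2.07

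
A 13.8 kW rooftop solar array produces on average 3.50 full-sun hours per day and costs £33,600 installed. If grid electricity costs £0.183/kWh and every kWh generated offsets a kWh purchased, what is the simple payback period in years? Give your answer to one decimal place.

10.4 years

Daily generation = 13.8 kW × 3.50 h = 48.3 kWh
Annual generation = 48.3 × 365 = 17630 kWh
Annual savings = 17630 × £0.183 = £3,226.20
Payback = £33,600 / £3,226.20 = 10.4 years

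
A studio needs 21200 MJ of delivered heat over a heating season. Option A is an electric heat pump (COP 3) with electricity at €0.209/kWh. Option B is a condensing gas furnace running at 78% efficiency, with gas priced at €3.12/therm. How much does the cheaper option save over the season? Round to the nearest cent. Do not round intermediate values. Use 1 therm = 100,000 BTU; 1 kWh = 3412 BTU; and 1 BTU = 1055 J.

Heat load = 21200 MJ = 21,200,000,000 J / 1055 = 20,094,787 BTU
Gas: input = 20,094,787 / 0.78 = 25,762,547 BTU = 257.6 therm → 257.6 × €3.12 = €803.79
Heat pump: 20,094,787 BTU / 3412 = 5,889 kWh heat; / 3 = 1,963 kWh in → × €0.209 = €410.30
Difference = |€803.79 − €410.30| = €393.49

€393.49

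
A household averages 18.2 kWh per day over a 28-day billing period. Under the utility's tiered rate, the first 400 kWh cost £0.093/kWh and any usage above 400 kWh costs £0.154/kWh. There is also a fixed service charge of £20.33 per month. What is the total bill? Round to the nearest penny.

Usage = 18.2 kWh/day × 28 days = 509.6 kWh
First 400 kWh × £0.093 = £37.20
Remaining 109.6 kWh × £0.154 = £16.88
Energy charge = £54.08; + service £20.33 = £74.41

£74.41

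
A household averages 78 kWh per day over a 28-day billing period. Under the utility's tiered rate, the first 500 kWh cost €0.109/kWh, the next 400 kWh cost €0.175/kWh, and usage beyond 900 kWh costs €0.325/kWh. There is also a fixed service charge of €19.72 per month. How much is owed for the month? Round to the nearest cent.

€561.52

Usage = 78 kWh/day × 28 days = 2184 kWh
First 500 kWh × €0.109 = €54.50
Next 400 kWh × €0.175 = €70.00
Remaining 1284 kWh × €0.325 = €417.30
Energy charge = €541.80; + service €19.72 = €561.52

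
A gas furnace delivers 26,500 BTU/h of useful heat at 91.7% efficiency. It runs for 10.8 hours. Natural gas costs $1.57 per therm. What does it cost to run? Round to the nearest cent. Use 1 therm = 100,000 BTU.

Heat delivered = 26,500 BTU/h × 10.8 h = 286,200 BTU
Gas input = 286,200 / 0.917 = 312,105 BTU
= 312,105 / 100,000 = 3.121 therm
Cost = 3.121 × $1.57/therm = $4.90

$4.90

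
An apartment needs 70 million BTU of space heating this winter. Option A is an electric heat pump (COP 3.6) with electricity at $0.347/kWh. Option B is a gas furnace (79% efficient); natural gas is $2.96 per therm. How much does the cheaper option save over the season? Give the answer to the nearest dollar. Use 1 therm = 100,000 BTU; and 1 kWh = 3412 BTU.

$645

Heat load = 70 × 10⁶ BTU = 70,000,000 BTU
Gas: input = 70,000,000 / 0.79 = 88,607,595 BTU = 886.1 therm → 886.1 × $2.96 = $2,622.78
Heat pump: 70,000,000 BTU / 3412 = 20,520 kWh heat; / 3.6 = 5,699 kWh in → × $0.347 = $1,977.50
Difference = |$2,622.78 − $1,977.50| = $645.29 ≈ $645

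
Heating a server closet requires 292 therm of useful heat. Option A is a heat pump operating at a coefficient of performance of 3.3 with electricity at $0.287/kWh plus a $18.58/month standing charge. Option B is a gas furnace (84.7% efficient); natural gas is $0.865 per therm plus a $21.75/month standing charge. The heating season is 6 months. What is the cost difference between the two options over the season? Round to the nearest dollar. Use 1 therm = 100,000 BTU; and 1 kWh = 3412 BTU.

Heat load = 292 therm × 100,000 = 29,200,000 BTU
Gas: input = 29,200,000 / 0.847 = 34,474,616 BTU = 344.7 therm → 344.7 × $0.865 = $298.21; + 6 × $21.75 standing = $428.71
Heat pump: 29,200,000 BTU / 3412 = 8,558 kWh heat; / 3.3 = 2,593 kWh in → × $0.287 = $744.29; + 6 × $18.58 standing = $855.77
Difference = |$428.71 − $855.77| = $427.06 ≈ $427

$427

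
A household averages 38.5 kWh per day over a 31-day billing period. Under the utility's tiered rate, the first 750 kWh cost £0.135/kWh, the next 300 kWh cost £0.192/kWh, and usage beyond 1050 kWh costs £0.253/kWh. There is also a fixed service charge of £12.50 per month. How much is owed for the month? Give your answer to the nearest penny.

Usage = 38.5 kWh/day × 31 days = 1193.5 kWh
First 750 kWh × £0.135 = £101.25
Next 300 kWh × £0.192 = £57.60
Remaining 143.5 kWh × £0.253 = £36.31
Energy charge = £195.16; + service £12.50 = £207.66

£207.66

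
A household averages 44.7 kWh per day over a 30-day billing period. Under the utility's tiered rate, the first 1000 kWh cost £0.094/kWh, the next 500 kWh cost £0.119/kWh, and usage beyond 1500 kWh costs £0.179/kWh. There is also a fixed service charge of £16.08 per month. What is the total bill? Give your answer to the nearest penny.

£150.66

Usage = 44.7 kWh/day × 30 days = 1341 kWh
First 1000 kWh × £0.094 = £94.00
Next 341 kWh × £0.119 = £40.58
Remaining tier: 0 kWh (not reached)
Energy charge = £134.58; + service £16.08 = £150.66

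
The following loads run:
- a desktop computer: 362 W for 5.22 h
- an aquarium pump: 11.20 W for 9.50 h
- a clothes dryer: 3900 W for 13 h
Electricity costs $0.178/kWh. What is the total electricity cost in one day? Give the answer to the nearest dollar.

$9

desktop computer: 362 W × 5.22 h = 1,890 Wh = 1.89 kWh
aquarium pump: 11.20 W × 9.50 h = 106 Wh = 0.1064 kWh
clothes dryer: 3900 W × 13 h = 50,700 Wh = 50.7 kWh
Total energy = 1.89 + 0.1064 + 50.7 = 52.7 kWh
Cost = 52.7 kWh × $0.178 = $9.38 ≈ $9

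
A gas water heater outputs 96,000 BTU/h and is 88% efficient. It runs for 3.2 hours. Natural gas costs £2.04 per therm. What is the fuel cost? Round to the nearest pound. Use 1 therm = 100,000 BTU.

Heat delivered = 96,000 BTU/h × 3.2 h = 307,200 BTU
Gas input = 307,200 / 0.88 = 349,091 BTU
= 349,091 / 100,000 = 3.491 therm
Cost = 3.491 × £2.04/therm = £7.12 ≈ £7

£7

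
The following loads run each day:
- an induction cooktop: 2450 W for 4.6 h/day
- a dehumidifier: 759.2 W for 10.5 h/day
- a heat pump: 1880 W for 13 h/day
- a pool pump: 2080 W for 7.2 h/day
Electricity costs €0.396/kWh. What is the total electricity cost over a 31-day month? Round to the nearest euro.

induction cooktop: 2450 W × 4.6 h × 31 d = 349,370 Wh = 349.4 kWh
dehumidifier: 759.2 W × 10.5 h × 31 d = 247,120 Wh = 247.1 kWh
heat pump: 1880 W × 13 h × 31 d = 757,640 Wh = 757.6 kWh
pool pump: 2080 W × 7.2 h × 31 d = 464,256 Wh = 464.3 kWh
Total energy = 349.4 + 247.1 + 757.6 + 464.3 = 1,818 kWh
Cost = 1,818 kWh × €0.396 = €720.08 ≈ €720

€720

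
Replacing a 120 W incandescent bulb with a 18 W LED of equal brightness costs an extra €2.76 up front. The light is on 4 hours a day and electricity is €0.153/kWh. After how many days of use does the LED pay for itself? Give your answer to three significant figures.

Power saved = 120 − 18 = 102 W
Daily energy saved = 102 W × 4 h = 408 Wh = 0.408 kWh
Daily savings = 0.408 × €0.153 = €0.0624
Payback = €2.76 / €0.0624 per day = 44.21 days

44.2 days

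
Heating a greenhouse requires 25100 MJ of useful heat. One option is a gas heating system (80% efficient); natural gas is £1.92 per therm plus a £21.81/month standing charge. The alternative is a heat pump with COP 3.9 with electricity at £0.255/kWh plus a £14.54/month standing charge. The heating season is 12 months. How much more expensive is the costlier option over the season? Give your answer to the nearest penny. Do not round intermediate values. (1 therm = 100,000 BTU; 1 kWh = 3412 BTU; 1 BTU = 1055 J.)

£202.32

Heat load = 25100 MJ = 25,100,000,000 J / 1055 = 23,791,469 BTU
Gas: input = 23,791,469 / 0.80 = 29,739,336 BTU = 297.4 therm → 297.4 × £1.92 = £571.00; + 12 × £21.81 standing = £832.72
Heat pump: 23,791,469 BTU / 3412 = 6,973 kWh heat; / 3.9 = 1,788 kWh in → × £0.255 = £455.92; + 12 × £14.54 standing = £630.40
Difference = |£832.72 − £630.40| = £202.32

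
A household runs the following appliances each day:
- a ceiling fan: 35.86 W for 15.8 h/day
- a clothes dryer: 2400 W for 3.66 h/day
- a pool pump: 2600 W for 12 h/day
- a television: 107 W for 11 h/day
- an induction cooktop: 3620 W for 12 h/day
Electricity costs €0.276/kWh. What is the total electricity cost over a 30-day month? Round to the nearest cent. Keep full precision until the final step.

ceiling fan: 35.86 W × 15.8 h × 30 d = 16,998 Wh = 17 kWh
clothes dryer: 2400 W × 3.66 h × 30 d = 263,520 Wh = 263.5 kWh
pool pump: 2600 W × 12 h × 30 d = 936,000 Wh = 936 kWh
television: 107 W × 11 h × 30 d = 35,310 Wh = 35.31 kWh
induction cooktop: 3620 W × 12 h × 30 d = 1,303,200 Wh = 1,303 kWh
Total energy = 17 + 263.5 + 936 + 35.31 + 1,303 = 2,555 kWh
Cost = 2,555 kWh × €0.276 = €705.19

€705.19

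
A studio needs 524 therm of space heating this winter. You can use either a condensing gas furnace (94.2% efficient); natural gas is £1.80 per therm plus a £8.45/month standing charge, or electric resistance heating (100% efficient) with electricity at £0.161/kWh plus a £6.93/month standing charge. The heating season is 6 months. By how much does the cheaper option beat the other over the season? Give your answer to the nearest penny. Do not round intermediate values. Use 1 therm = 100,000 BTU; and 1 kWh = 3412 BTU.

Heat load = 524 therm × 100,000 = 52,400,000 BTU
Gas: input = 52,400,000 / 0.942 = 55,626,327 BTU = 556.3 therm → 556.3 × £1.80 = £1,001.27; + 6 × £8.45 standing = £1,051.97
Electric: 52,400,000 BTU / 3412 = 15,360 kWh → × £0.161 = £2,472.57; + 6 × £6.93 standing = £2,514.15
Difference = |£1,051.97 − £2,514.15| = £1,462.17

£1462.17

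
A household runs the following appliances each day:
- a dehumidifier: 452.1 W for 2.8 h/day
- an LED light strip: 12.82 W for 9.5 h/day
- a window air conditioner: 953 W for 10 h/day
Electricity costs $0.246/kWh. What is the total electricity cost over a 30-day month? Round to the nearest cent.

dehumidifier: 452.1 W × 2.8 h × 30 d = 37,976 Wh = 37.98 kWh
LED light strip: 12.82 W × 9.5 h × 30 d = 3,654 Wh = 3.654 kWh
window air conditioner: 953 W × 10 h × 30 d = 285,900 Wh = 285.9 kWh
Total energy = 37.98 + 3.654 + 285.9 = 327.5 kWh
Cost = 327.5 kWh × $0.246 = $80.57

$80.57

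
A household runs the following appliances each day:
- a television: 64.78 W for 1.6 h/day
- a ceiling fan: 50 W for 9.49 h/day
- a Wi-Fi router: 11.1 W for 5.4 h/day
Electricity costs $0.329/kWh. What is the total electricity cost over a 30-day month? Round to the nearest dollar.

$6

television: 64.78 W × 1.6 h × 30 d = 3,109 Wh = 3.109 kWh
ceiling fan: 50 W × 9.49 h × 30 d = 14,235 Wh = 14.23 kWh
Wi-Fi router: 11.1 W × 5.4 h × 30 d = 1,798 Wh = 1.798 kWh
Total energy = 3.109 + 14.23 + 1.798 = 19.14 kWh
Cost = 19.14 kWh × $0.329 = $6.30 ≈ $6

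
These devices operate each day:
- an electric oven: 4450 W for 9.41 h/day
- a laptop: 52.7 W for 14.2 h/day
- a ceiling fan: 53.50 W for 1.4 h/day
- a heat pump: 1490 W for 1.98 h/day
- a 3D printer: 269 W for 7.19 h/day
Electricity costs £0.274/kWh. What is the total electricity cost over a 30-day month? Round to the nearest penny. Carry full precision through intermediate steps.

electric oven: 4450 W × 9.41 h × 30 d = 1,256,235 Wh = 1,256 kWh
laptop: 52.7 W × 14.2 h × 30 d = 22,450 Wh = 22.45 kWh
ceiling fan: 53.50 W × 1.4 h × 30 d = 2,247 Wh = 2.247 kWh
heat pump: 1490 W × 1.98 h × 30 d = 88,506 Wh = 88.51 kWh
3D printer: 269 W × 7.19 h × 30 d = 58,023 Wh = 58.02 kWh
Total energy = 1,256 + 22.45 + 2.247 + 88.51 + 58.02 = 1,427 kWh
Cost = 1,427 kWh × £0.274 = £391.12

£391.12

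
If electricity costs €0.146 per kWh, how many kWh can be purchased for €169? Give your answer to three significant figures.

1160 kWh

€169 / €0.146 per kWh = 1,158 kWh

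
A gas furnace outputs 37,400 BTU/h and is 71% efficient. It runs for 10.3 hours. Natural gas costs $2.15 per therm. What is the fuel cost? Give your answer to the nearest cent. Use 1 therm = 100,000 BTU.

Heat delivered = 37,400 BTU/h × 10.3 h = 385,220 BTU
Gas input = 385,220 / 0.71 = 542,563 BTU
= 542,563 / 100,000 = 5.426 therm
Cost = 5.426 × $2.15/therm = $11.67

$11.67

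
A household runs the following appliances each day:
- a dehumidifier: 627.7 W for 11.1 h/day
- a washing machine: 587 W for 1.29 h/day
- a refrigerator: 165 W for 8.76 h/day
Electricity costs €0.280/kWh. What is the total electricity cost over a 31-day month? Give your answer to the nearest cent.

dehumidifier: 627.7 W × 11.1 h × 31 d = 215,992 Wh = 216 kWh
washing machine: 587 W × 1.29 h × 31 d = 23,474 Wh = 23.47 kWh
refrigerator: 165 W × 8.76 h × 31 d = 44,807 Wh = 44.81 kWh
Total energy = 216 + 23.47 + 44.81 = 284.3 kWh
Cost = 284.3 kWh × €0.280 = €79.60

€79.60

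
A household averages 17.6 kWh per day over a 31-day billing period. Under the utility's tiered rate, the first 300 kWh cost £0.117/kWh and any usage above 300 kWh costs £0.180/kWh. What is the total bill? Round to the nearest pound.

£79

Usage = 17.6 kWh/day × 31 days = 545.6 kWh
First 300 kWh × £0.117 = £35.10
Remaining 245.6 kWh × £0.180 = £44.21
Total = £79.31 ≈ £79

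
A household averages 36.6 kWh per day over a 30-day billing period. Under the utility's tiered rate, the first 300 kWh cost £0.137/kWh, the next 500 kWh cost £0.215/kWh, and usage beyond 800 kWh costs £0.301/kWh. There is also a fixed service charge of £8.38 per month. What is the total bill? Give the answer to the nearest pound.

Usage = 36.6 kWh/day × 30 days = 1098 kWh
First 300 kWh × £0.137 = £41.10
Next 500 kWh × £0.215 = £107.50
Remaining 298 kWh × £0.301 = £89.70
Energy charge = £238.30; + service £8.38 = £246.68 ≈ £247

£247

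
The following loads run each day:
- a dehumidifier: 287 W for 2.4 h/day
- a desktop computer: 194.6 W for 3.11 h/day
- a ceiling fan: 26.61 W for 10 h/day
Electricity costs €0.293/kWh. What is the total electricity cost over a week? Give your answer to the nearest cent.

dehumidifier: 287 W × 2.4 h × 7 d = 4,822 Wh = 4.822 kWh
desktop computer: 194.6 W × 3.11 h × 7 d = 4,236 Wh = 4.236 kWh
ceiling fan: 26.61 W × 10 h × 7 d = 1,863 Wh = 1.863 kWh
Total energy = 4.822 + 4.236 + 1.863 = 10.92 kWh
Cost = 10.92 kWh × €0.293 = €3.20

€3.20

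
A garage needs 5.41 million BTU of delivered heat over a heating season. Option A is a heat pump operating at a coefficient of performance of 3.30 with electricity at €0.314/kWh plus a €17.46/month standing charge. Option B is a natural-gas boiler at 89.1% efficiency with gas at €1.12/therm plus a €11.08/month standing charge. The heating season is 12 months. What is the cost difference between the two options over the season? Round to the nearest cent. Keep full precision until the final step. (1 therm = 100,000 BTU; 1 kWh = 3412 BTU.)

Heat load = 5.41 × 10⁶ BTU = 5,410,000 BTU
Gas: input = 5,410,000 / 0.891 = 6,071,829 BTU = 60.72 therm → 60.72 × €1.12 = €68.00; + 12 × €11.08 standing = €200.96
Heat pump: 5,410,000 BTU / 3412 = 1,586 kWh heat; / 3.30 = 480.5 kWh in → × €0.314 = €150.87; + 12 × €17.46 standing = €360.39
Difference = |€200.96 − €360.39| = €159.43

€159.43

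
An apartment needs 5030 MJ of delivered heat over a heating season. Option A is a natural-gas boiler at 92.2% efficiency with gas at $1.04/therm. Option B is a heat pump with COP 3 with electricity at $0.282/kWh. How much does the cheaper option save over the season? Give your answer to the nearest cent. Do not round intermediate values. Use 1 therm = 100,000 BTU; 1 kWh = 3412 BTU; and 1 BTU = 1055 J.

Heat load = 5030 MJ = 5,030,000,000 J / 1055 = 4,767,773 BTU
Gas: input = 4,767,773 / 0.922 = 5,171,120 BTU = 51.71 therm → 51.71 × $1.04 = $53.78
Heat pump: 4,767,773 BTU / 3412 = 1,397 kWh heat; / 3 = 465.8 kWh in → × $0.282 = $131.35
Difference = |$53.78 − $131.35| = $77.57

$77.57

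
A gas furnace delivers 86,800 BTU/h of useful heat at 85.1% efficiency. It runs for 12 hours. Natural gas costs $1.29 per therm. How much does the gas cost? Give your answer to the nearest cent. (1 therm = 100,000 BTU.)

$15.79

Heat delivered = 86,800 BTU/h × 12 h = 1,041,600 BTU
Gas input = 1,041,600 / 0.851 = 1,223,972 BTU
= 1,223,972 / 100,000 = 12.24 therm
Cost = 12.24 × $1.29/therm = $15.79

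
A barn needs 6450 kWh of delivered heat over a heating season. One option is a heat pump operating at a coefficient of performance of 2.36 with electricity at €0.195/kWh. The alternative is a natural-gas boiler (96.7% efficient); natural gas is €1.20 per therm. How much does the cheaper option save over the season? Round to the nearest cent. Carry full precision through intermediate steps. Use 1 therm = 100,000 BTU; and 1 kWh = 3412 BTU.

Heat load = 6450 kWh × 3412 = 22,007,400 BTU
Gas: input = 22,007,400 / 0.967 = 22,758,428 BTU = 227.6 therm → 227.6 × €1.20 = €273.10
Heat pump: 22,007,400 BTU / 3412 = 6,450 kWh heat; / 2.36 = 2,733 kWh in → × €0.195 = €532.94
Difference = |€273.10 − €532.94| = €259.84

€259.84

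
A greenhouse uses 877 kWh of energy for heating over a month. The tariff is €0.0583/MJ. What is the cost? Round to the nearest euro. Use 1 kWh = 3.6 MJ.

€184

877 kWh × (3.6 MJ/kWh) = 3,157 MJ
Cost = 3,157 MJ × €0.0583/MJ = €184.06 ≈ €184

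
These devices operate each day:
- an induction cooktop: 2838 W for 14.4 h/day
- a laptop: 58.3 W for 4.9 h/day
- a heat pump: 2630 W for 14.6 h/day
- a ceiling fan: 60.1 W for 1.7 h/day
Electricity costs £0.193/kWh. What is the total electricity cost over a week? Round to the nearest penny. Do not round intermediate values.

£107.61

induction cooktop: 2838 W × 14.4 h × 7 d = 286,070 Wh = 286.1 kWh
laptop: 58.3 W × 4.9 h × 7 d = 2,000 Wh = 2 kWh
heat pump: 2630 W × 14.6 h × 7 d = 268,786 Wh = 268.8 kWh
ceiling fan: 60.1 W × 1.7 h × 7 d = 715 Wh = 0.7152 kWh
Total energy = 286.1 + 2 + 268.8 + 0.7152 = 557.6 kWh
Cost = 557.6 kWh × £0.193 = £107.61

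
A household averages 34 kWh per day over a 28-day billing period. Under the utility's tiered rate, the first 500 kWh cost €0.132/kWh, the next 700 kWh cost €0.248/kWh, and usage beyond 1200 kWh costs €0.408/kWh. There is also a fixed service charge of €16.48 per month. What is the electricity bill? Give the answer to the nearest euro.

Usage = 34 kWh/day × 28 days = 952 kWh
First 500 kWh × €0.132 = €66.00
Next 452 kWh × €0.248 = €112.10
Remaining tier: 0 kWh (not reached)
Energy charge = €178.10; + service €16.48 = €194.58 ≈ €195

€195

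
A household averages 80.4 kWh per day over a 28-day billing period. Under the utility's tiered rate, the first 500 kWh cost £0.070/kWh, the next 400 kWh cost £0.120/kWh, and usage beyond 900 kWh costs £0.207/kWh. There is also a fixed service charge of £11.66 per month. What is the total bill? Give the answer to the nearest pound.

£374

Usage = 80.4 kWh/day × 28 days = 2251.2 kWh
First 500 kWh × £0.070 = £35.00
Next 400 kWh × £0.120 = £48.00
Remaining 1351.2 kWh × £0.207 = £279.70
Energy charge = £362.70; + service £11.66 = £374.36 ≈ £374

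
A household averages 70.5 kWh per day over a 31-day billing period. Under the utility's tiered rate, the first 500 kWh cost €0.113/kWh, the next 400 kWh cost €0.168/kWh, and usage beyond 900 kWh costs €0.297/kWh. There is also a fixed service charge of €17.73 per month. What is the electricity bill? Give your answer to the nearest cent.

€523.22

Usage = 70.5 kWh/day × 31 days = 2185.5 kWh
First 500 kWh × €0.113 = €56.50
Next 400 kWh × €0.168 = €67.20
Remaining 1285.5 kWh × €0.297 = €381.79
Energy charge = €505.49; + service €17.73 = €523.22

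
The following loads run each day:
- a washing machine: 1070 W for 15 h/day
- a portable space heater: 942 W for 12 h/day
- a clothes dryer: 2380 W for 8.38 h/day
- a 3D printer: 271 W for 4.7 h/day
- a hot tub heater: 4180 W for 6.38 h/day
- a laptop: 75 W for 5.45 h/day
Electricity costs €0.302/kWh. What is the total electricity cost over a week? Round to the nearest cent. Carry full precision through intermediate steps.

€159.92

washing machine: 1070 W × 15 h × 7 d = 112,350 Wh = 112.3 kWh
portable space heater: 942 W × 12 h × 7 d = 79,128 Wh = 79.13 kWh
clothes dryer: 2380 W × 8.38 h × 7 d = 139,611 Wh = 139.6 kWh
3D printer: 271 W × 4.7 h × 7 d = 8,916 Wh = 8.916 kWh
hot tub heater: 4180 W × 6.38 h × 7 d = 186,679 Wh = 186.7 kWh
laptop: 75 W × 5.45 h × 7 d = 2,861 Wh = 2.861 kWh
Total energy = 112.3 + 79.13 + 139.6 + 8.916 + 186.7 + 2.861 = 529.5 kWh
Cost = 529.5 kWh × €0.302 = €159.92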